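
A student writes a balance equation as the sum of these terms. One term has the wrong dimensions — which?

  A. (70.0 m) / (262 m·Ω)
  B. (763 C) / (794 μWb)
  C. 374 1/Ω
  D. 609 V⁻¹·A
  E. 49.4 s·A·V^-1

E.

Dimensions:
  A. [m] / [kg·m³·s⁻³·A⁻²] = kg⁻¹·m⁻²·s³·A²
  B. [s·A] / [kg·m²·s⁻²·A⁻¹] = kg⁻¹·m⁻²·s³·A²
  C. Ω⁻¹ = (V·A⁻¹)⁻¹ = kg⁻¹·m⁻²·s³·A²
  D. A·V⁻¹ = A·(J·C⁻¹)⁻¹ = kg⁻¹·m⁻²·s³·A²
  E. A·s·V⁻¹ = A·s·(J·C⁻¹)⁻¹ = kg⁻¹·m⁻²·s⁴·A²
All reduce to kg⁻¹·m⁻²·s³·A² except E., which is kg⁻¹·m⁻²·s⁴·A².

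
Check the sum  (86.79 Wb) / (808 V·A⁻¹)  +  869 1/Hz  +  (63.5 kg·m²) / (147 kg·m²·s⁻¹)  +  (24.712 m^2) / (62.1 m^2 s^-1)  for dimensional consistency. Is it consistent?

No

In SI base units:
  (86.79 Wb) / (808 V·A⁻¹):  [kg·m²·s⁻²·A⁻¹] / [kg·m²·s⁻³·A⁻²] = s·A
  869 1/Hz:  Hz⁻¹ = (s⁻¹)⁻¹ = s
  (63.5 kg·m²) / (147 kg·m²·s⁻¹):  [kg·m²] / [kg·m²·s⁻¹] = s
  (24.712 m^2) / (62.1 m^2 s^-1):  [m²] / [m²·s⁻¹] = s
The terms do not share a single dimension (s vs s·A).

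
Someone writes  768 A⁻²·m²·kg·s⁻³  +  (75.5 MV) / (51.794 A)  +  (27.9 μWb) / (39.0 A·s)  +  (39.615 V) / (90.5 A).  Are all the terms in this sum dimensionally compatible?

Expand each in SI base units:
  768 A⁻²·m²·kg·s⁻³:  kg·m²·s⁻³·A⁻²
  (75.5 MV) / (51.794 A):  [kg·m²·s⁻³·A⁻¹] / [A] = kg·m²·s⁻³·A⁻²
  (27.9 μWb) / (39.0 A·s):  [kg·m²·s⁻²·A⁻¹] / [s·A] = kg·m²·s⁻³·A⁻²
  (39.615 V) / (90.5 A):  [kg·m²·s⁻³·A⁻¹] / [A] = kg·m²·s⁻³·A⁻²
Every term reduces to kg·m²·s⁻³·A⁻².

Yes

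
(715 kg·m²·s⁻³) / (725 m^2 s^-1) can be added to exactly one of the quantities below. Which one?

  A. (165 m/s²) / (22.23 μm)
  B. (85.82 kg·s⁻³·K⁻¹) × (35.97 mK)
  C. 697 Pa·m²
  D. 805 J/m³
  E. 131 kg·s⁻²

Reference: [kg·m²·s⁻³] / [m²·s⁻¹] = kg·s⁻².
Each option:
  A. [m·s⁻²] / [m] = s⁻²
  B. [kg·s⁻³·K⁻¹] · [K] = kg·s⁻³
  C. Pa·m² = N·m⁻²·m² = kg·m·s⁻²
  D. J·m⁻³ = N·m·m⁻³ = kg·m⁻¹·s⁻²
  E. kg·s⁻²  ← same
Only E. matches kg·s⁻².

E.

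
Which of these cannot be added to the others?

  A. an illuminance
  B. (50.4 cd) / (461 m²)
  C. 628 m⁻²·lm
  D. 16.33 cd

D.

Reduce each to base SI dimensions:
  A. [illuminance] = m⁻²·cd
  B. [cd] / [m²] = m⁻²·cd
  C. lm·m⁻² = cd·m⁻² = m⁻²·cd
  D. cd
All reduce to m⁻²·cd except D., which is cd.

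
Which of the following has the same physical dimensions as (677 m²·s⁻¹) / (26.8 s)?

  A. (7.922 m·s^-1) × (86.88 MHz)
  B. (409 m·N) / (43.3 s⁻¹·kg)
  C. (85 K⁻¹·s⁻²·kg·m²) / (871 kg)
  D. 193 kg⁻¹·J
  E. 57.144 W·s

Reference: [m²·s⁻¹] / [s] = m²·s⁻².
Each option:
  A. [m·s⁻¹] · [s⁻¹] = m·s⁻²
  B. [kg·m²·s⁻²] / [kg·s⁻¹] = m²·s⁻¹
  C. [kg·m²·s⁻²·K⁻¹] / [kg] = m²·s⁻²·K⁻¹
  D. J·kg⁻¹ = N·m·kg⁻¹ = m²·s⁻²  ← same
  E. W·s = J·s⁻¹·s = kg·m²·s⁻²
Only D. matches m²·s⁻².

D.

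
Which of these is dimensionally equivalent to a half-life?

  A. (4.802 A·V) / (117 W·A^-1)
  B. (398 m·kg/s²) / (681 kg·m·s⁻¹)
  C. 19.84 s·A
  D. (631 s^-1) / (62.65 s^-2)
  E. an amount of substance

Reference: [half-life] = s.
Each option:
  A. [kg·m²·s⁻³] / [kg·m²·s⁻³·A⁻¹] = A
  B. [kg·m·s⁻²] / [kg·m·s⁻¹] = s⁻¹
  C. A·s = s·A
  D. [s⁻¹] / [s⁻²] = s  ← same
  E. [amount of substance] = mol
Only D. matches s.

D.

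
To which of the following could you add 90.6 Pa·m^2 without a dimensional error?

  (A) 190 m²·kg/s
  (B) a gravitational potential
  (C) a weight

Reference: Pa·m² = N·m⁻²·m² = kg·m·s⁻².
Each option:
  (A) kg·m²·s⁻¹
  (B) [gravitational potential] = m²·s⁻²
  (C) [weight] = kg·m·s⁻²  ← same
Only (C) matches kg·m·s⁻².

(C)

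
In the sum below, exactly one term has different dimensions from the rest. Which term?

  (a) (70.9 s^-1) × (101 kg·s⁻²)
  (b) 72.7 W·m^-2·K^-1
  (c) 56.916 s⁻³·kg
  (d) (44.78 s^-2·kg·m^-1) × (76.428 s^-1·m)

In SI base units:
  (a) [s⁻¹] · [kg·s⁻²] = kg·s⁻³
  (b) W·m⁻²·K⁻¹ = J·s⁻¹·m⁻²·K⁻¹ = kg·s⁻³·K⁻¹
  (c) kg·s⁻³
  (d) [kg·m⁻¹·s⁻²] · [m·s⁻¹] = kg·s⁻³
All reduce to kg·s⁻³ except (b), which is kg·s⁻³·K⁻¹.

(b)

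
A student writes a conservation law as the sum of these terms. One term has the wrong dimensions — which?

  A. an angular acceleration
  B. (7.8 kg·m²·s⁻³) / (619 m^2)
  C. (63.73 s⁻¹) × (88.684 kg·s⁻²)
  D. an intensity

Reduce each to base SI dimensions:
  A. [angular acceleration] = s⁻²
  B. [kg·m²·s⁻³] / [m²] = kg·s⁻³
  C. [s⁻¹] · [kg·s⁻²] = kg·s⁻³
  D. [intensity] = kg·s⁻³
All reduce to kg·s⁻³ except A., which is s⁻².

A.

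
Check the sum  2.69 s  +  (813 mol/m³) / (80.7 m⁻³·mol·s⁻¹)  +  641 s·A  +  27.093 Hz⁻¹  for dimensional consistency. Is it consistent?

No

In SI base units:
  2.69 s:  s
  (813 mol/m³) / (80.7 m⁻³·mol·s⁻¹):  [m⁻³·mol] / [m⁻³·s⁻¹·mol] = s
  641 s·A:  A·s = s·A
  27.093 Hz⁻¹:  Hz⁻¹ = (s⁻¹)⁻¹ = s
The terms do not share a single dimension (s vs s·A).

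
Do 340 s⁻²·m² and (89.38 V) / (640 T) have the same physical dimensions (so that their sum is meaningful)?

No

Dimensions:
  340 s⁻²·m²:  m²·s⁻²
  (89.38 V) / (640 T):  [kg·m²·s⁻³·A⁻¹] / [kg·s⁻²·A⁻¹] = m²·s⁻¹
m²·s⁻² ≠ m²·s⁻¹, so they cannot be added.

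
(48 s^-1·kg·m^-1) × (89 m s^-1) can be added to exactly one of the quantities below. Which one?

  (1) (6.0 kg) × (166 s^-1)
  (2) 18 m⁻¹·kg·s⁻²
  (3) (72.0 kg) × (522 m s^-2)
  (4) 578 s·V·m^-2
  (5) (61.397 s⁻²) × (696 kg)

(5)

Reference: [kg·m⁻¹·s⁻¹] · [m·s⁻¹] = kg·s⁻².
Each option:
  (1) [kg] · [s⁻¹] = kg·s⁻¹
  (2) kg·m⁻¹·s⁻²
  (3) [kg] · [m·s⁻²] = kg·m·s⁻²
  (4) V·s·m⁻² = J·C⁻¹·s·m⁻² = kg·s⁻²·A⁻¹
  (5) [s⁻²] · [kg] = kg·s⁻²  ← same
Only (5) matches kg·s⁻².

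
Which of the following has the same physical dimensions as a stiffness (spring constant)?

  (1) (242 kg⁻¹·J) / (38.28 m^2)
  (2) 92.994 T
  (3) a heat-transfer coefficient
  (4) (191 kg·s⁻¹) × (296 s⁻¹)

Reference: [stiffness (spring constant)] = kg·s⁻².
Each option:
  (1) [m²·s⁻²] / [m²] = s⁻²
  (2) T = Wb·m⁻² = kg·s⁻²·A⁻¹
  (3) [heat-transfer coefficient] = kg·s⁻³·K⁻¹
  (4) [kg·s⁻¹] · [s⁻¹] = kg·s⁻²  ← same
Only (4) matches kg·s⁻².

(4)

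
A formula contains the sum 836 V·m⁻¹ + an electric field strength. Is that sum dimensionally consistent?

Dimensions:
  836 V·m⁻¹:  V·m⁻¹ = J·C⁻¹·m⁻¹ = kg·m·s⁻³·A⁻¹
  an electric field strength:  [electric field strength] = kg·m·s⁻³·A⁻¹
Both are kg·m·s⁻³·A⁻¹, so they have the same dimensions and can be added.

Yes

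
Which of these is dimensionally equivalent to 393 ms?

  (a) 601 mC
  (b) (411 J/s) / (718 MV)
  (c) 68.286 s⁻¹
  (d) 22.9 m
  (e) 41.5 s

(e)

Reference: s.
Each option:
  (a) C = s·A
  (b) [kg·m²·s⁻³] / [kg·m²·s⁻³·A⁻¹] = A
  (c) s⁻¹
  (d) m
  (e) s  ← same
Only (e) matches s.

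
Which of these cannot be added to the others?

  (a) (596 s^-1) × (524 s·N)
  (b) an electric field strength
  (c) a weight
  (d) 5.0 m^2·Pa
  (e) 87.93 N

Expand each in SI base units:
  (a) [s⁻¹] · [kg·m·s⁻¹] = kg·m·s⁻²
  (b) [electric field strength] = kg·m·s⁻³·A⁻¹
  (c) [weight] = kg·m·s⁻²
  (d) Pa·m² = N·m⁻²·m² = kg·m·s⁻²
  (e) N = kg·m·s⁻²
All reduce to kg·m·s⁻² except (b), which is kg·m·s⁻³·A⁻¹.

(b)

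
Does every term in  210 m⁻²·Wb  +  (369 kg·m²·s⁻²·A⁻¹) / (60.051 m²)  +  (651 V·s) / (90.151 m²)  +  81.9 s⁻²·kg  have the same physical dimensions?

Reduce each to base SI dimensions:
  210 m⁻²·Wb:  Wb·m⁻² = V·s·m⁻² = kg·s⁻²·A⁻¹
  (369 kg·m²·s⁻²·A⁻¹) / (60.051 m²):  [kg·m²·s⁻²·A⁻¹] / [m²] = kg·s⁻²·A⁻¹
  (651 V·s) / (90.151 m²):  [kg·m²·s⁻²·A⁻¹] / [m²] = kg·s⁻²·A⁻¹
  81.9 s⁻²·kg:  kg·s⁻²
The terms do not share a single dimension (kg·s⁻² vs kg·s⁻²·A⁻¹).

No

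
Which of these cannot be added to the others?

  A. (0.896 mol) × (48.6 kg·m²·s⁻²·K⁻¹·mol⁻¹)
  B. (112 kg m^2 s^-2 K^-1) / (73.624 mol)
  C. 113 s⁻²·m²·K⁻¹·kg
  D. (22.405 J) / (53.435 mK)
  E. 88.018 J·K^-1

Expand each in SI base units:
  A. [mol] · [kg·m²·s⁻²·K⁻¹·mol⁻¹] = kg·m²·s⁻²·K⁻¹
  B. [kg·m²·s⁻²·K⁻¹] / [mol] = kg·m²·s⁻²·K⁻¹·mol⁻¹
  C. kg·m²·s⁻²·K⁻¹
  D. [kg·m²·s⁻²] / [K] = kg·m²·s⁻²·K⁻¹
  E. J·K⁻¹ = N·m·K⁻¹ = kg·m²·s⁻²·K⁻¹
All reduce to kg·m²·s⁻²·K⁻¹ except B., which is kg·m²·s⁻²·K⁻¹·mol⁻¹.

B.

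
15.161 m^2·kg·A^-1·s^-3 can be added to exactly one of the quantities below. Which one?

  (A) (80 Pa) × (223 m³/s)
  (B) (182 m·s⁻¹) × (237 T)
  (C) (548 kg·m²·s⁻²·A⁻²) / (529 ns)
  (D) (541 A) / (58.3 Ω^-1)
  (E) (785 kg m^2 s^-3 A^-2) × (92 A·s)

(D)

Reference: kg·m²·s⁻³·A⁻¹.
Each option:
  (A) [kg·m⁻¹·s⁻²] · [m³·s⁻¹] = kg·m²·s⁻³
  (B) [m·s⁻¹] · [kg·s⁻²·A⁻¹] = kg·m·s⁻³·A⁻¹
  (C) [kg·m²·s⁻²·A⁻²] / [s] = kg·m²·s⁻³·A⁻²
  (D) [A] / [kg⁻¹·m⁻²·s³·A²] = kg·m²·s⁻³·A⁻¹  ← same
  (E) [kg·m²·s⁻³·A⁻²] · [s·A] = kg·m²·s⁻²·A⁻¹
Only (D) matches kg·m²·s⁻³·A⁻¹.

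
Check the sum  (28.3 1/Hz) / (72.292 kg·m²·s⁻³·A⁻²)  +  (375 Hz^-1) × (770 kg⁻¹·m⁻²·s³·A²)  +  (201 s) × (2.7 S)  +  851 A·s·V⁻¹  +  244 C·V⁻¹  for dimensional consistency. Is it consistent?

Work out the base dimensions of each:
  (28.3 1/Hz) / (72.292 kg·m²·s⁻³·A⁻²):  [s] / [kg·m²·s⁻³·A⁻²] = kg⁻¹·m⁻²·s⁴·A²
  (375 Hz^-1) × (770 kg⁻¹·m⁻²·s³·A²):  [s] · [kg⁻¹·m⁻²·s³·A²] = kg⁻¹·m⁻²·s⁴·A²
  (201 s) × (2.7 S):  [s] · [kg⁻¹·m⁻²·s³·A²] = kg⁻¹·m⁻²·s⁴·A²
  851 A·s·V⁻¹:  A·s·V⁻¹ = A·s·(J·C⁻¹)⁻¹ = kg⁻¹·m⁻²·s⁴·A²
  244 C·V⁻¹:  C·V⁻¹ = s·A·(J·C⁻¹)⁻¹ = kg⁻¹·m⁻²·s⁴·A²
Every term reduces to kg⁻¹·m⁻²·s⁴·A².

Yes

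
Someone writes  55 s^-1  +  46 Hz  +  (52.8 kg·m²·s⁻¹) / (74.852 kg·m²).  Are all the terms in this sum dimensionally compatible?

Yes

In SI base units:
  55 s^-1:  s⁻¹
  46 Hz:  Hz = s⁻¹
  (52.8 kg·m²·s⁻¹) / (74.852 kg·m²):  [kg·m²·s⁻¹] / [kg·m²] = s⁻¹
Every term reduces to s⁻¹.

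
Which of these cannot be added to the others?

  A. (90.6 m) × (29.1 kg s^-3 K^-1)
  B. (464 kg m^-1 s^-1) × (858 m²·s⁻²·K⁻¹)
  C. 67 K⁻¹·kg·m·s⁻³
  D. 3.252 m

D.

Dimensions:
  A. [m] · [kg·s⁻³·K⁻¹] = kg·m·s⁻³·K⁻¹
  B. [kg·m⁻¹·s⁻¹] · [m²·s⁻²·K⁻¹] = kg·m·s⁻³·K⁻¹
  C. kg·m·s⁻³·K⁻¹
  D. m
All reduce to kg·m·s⁻³·K⁻¹ except D., which is m.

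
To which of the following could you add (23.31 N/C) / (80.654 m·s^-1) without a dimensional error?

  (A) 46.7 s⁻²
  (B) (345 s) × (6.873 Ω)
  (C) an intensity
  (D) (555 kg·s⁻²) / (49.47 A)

Reference: [kg·m·s⁻³·A⁻¹] / [m·s⁻¹] = kg·s⁻²·A⁻¹.
Each option:
  (A) s⁻²
  (B) [s] · [kg·m²·s⁻³·A⁻²] = kg·m²·s⁻²·A⁻²
  (C) [intensity] = kg·s⁻³
  (D) [kg·s⁻²] / [A] = kg·s⁻²·A⁻¹  ← same
Only (D) matches kg·s⁻²·A⁻¹.

(D)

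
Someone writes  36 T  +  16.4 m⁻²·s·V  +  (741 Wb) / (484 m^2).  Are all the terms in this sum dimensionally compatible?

Yes

In SI base units:
  36 T:  T = Wb·m⁻² = kg·s⁻²·A⁻¹
  16.4 m⁻²·s·V:  V·s·m⁻² = J·C⁻¹·s·m⁻² = kg·s⁻²·A⁻¹
  (741 Wb) / (484 m^2):  [kg·m²·s⁻²·A⁻¹] / [m²] = kg·s⁻²·A⁻¹
Every term reduces to kg·s⁻²·A⁻¹.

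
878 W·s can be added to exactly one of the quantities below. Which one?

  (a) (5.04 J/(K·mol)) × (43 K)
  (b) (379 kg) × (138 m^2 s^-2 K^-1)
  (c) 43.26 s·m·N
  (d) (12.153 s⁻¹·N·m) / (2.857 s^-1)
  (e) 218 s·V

Reference: W·s = J·s⁻¹·s = kg·m²·s⁻².
Each option:
  (a) [kg·m²·s⁻²·K⁻¹·mol⁻¹] · [K] = kg·m²·s⁻²·mol⁻¹
  (b) [kg] · [m²·s⁻²·K⁻¹] = kg·m²·s⁻²·K⁻¹
  (c) N·m·s = kg·m·s⁻²·m·s = kg·m²·s⁻¹
  (d) [kg·m²·s⁻³] / [s⁻¹] = kg·m²·s⁻²  ← same
  (e) V·s = J·C⁻¹·s = kg·m²·s⁻²·A⁻¹
Only (d) matches kg·m²·s⁻².

(d)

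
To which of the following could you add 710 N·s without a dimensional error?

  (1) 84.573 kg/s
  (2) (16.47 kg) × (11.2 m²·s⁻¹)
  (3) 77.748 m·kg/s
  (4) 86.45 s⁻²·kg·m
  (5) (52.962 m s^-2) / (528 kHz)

Reference: N·s = kg·m·s⁻²·s = kg·m·s⁻¹.
Each option:
  (1) kg·s⁻¹
  (2) [kg] · [m²·s⁻¹] = kg·m²·s⁻¹
  (3) kg·m·s⁻¹  ← same
  (4) kg·m·s⁻²
  (5) [m·s⁻²] / [s⁻¹] = m·s⁻¹
Only (3) matches kg·m·s⁻¹.

(3)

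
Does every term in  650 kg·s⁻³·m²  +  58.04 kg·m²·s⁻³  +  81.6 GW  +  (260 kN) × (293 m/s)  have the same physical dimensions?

Yes

Work out the base dimensions of each:
  650 kg·s⁻³·m²:  kg·m²·s⁻³
  58.04 kg·m²·s⁻³:  kg·m²·s⁻³
  81.6 GW:  W = J·s⁻¹ = kg·m²·s⁻³
  (260 kN) × (293 m/s):  [kg·m·s⁻²] · [m·s⁻¹] = kg·m²·s⁻³
Every term reduces to kg·m²·s⁻³.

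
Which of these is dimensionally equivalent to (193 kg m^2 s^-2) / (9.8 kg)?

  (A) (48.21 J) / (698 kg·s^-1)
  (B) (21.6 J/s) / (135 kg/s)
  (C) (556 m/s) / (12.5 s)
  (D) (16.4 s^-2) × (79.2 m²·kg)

Reference: [kg·m²·s⁻²] / [kg] = m²·s⁻².
Each option:
  (A) [kg·m²·s⁻²] / [kg·s⁻¹] = m²·s⁻¹
  (B) [kg·m²·s⁻³] / [kg·s⁻¹] = m²·s⁻²  ← same
  (C) [m·s⁻¹] / [s] = m·s⁻²
  (D) [s⁻²] · [kg·m²] = kg·m²·s⁻²
Only (B) matches m²·s⁻².

(B)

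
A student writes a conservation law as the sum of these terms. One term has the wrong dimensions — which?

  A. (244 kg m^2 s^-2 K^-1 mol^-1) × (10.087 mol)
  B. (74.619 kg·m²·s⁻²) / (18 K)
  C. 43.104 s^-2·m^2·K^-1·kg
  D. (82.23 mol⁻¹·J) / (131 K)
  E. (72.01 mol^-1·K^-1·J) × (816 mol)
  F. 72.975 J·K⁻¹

D.

In SI base units:
  A. [kg·m²·s⁻²·K⁻¹·mol⁻¹] · [mol] = kg·m²·s⁻²·K⁻¹
  B. [kg·m²·s⁻²] / [K] = kg·m²·s⁻²·K⁻¹
  C. kg·m²·s⁻²·K⁻¹
  D. [kg·m²·s⁻²·mol⁻¹] / [K] = kg·m²·s⁻²·K⁻¹·mol⁻¹
  E. [kg·m²·s⁻²·K⁻¹·mol⁻¹] · [mol] = kg·m²·s⁻²·K⁻¹
  F. J·K⁻¹ = N·m·K⁻¹ = kg·m²·s⁻²·K⁻¹
All reduce to kg·m²·s⁻²·K⁻¹ except D., which is kg·m²·s⁻²·K⁻¹·mol⁻¹.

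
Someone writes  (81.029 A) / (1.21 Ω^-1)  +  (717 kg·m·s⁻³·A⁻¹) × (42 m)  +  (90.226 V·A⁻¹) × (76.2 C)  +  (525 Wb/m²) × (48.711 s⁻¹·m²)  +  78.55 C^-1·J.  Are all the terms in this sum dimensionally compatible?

In SI base units:
  (81.029 A) / (1.21 Ω^-1):  [A] / [kg⁻¹·m⁻²·s³·A²] = kg·m²·s⁻³·A⁻¹
  (717 kg·m·s⁻³·A⁻¹) × (42 m):  [kg·m·s⁻³·A⁻¹] · [m] = kg·m²·s⁻³·A⁻¹
  (90.226 V·A⁻¹) × (76.2 C):  [kg·m²·s⁻³·A⁻²] · [s·A] = kg·m²·s⁻²·A⁻¹
  (525 Wb/m²) × (48.711 s⁻¹·m²):  [kg·s⁻²·A⁻¹] · [m²·s⁻¹] = kg·m²·s⁻³·A⁻¹
  78.55 C^-1·J:  J·C⁻¹ = N·m·(s·A)⁻¹ = kg·m²·s⁻³·A⁻¹
The terms do not share a single dimension (kg·m²·s⁻²·A⁻¹ vs kg·m²·s⁻³·A⁻¹).

No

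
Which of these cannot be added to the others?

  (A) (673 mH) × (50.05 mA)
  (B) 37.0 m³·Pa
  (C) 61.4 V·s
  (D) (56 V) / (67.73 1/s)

(B)

Dimensions:
  (A) [kg·m²·s⁻²·A⁻²] · [A] = kg·m²·s⁻²·A⁻¹
  (B) Pa·m³ = N·m⁻²·m³ = kg·m²·s⁻²
  (C) V·s = J·C⁻¹·s = kg·m²·s⁻²·A⁻¹
  (D) [kg·m²·s⁻³·A⁻¹] / [s⁻¹] = kg·m²·s⁻²·A⁻¹
All reduce to kg·m²·s⁻²·A⁻¹ except (B), which is kg·m²·s⁻².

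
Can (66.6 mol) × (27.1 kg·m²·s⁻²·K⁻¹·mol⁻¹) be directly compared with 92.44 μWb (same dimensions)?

No

Dimensions:
  (66.6 mol) × (27.1 kg·m²·s⁻²·K⁻¹·mol⁻¹):  [mol] · [kg·m²·s⁻²·K⁻¹·mol⁻¹] = kg·m²·s⁻²·K⁻¹
  92.44 μWb:  Wb = V·s = kg·m²·s⁻²·A⁻¹
kg·m²·s⁻²·K⁻¹ ≠ kg·m²·s⁻²·A⁻¹, so they cannot be added.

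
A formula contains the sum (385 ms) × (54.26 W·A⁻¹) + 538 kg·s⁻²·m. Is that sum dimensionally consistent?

Dimensions:
  (385 ms) × (54.26 W·A⁻¹):  [s] · [kg·m²·s⁻³·A⁻¹] = kg·m²·s⁻²·A⁻¹
  538 kg·s⁻²·m:  kg·m·s⁻²
kg·m²·s⁻²·A⁻¹ ≠ kg·m·s⁻², so they cannot be added.

No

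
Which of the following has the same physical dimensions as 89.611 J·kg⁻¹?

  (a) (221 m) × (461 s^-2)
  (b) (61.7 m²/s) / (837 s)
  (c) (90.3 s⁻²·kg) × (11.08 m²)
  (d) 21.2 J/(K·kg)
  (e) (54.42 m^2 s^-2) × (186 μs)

Reference: J·kg⁻¹ = N·m·kg⁻¹ = m²·s⁻².
Each option:
  (a) [m] · [s⁻²] = m·s⁻²
  (b) [m²·s⁻¹] / [s] = m²·s⁻²  ← same
  (c) [kg·s⁻²] · [m²] = kg·m²·s⁻²
  (d) J·kg⁻¹·K⁻¹ = N·m·kg⁻¹·K⁻¹ = m²·s⁻²·K⁻¹
  (e) [m²·s⁻²] · [s] = m²·s⁻¹
Only (b) matches m²·s⁻².

(b)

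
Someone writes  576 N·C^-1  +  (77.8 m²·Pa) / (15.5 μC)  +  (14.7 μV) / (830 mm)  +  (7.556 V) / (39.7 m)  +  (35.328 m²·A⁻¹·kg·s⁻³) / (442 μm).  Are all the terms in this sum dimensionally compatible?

Expand each in SI base units:
  576 N·C^-1:  N·C⁻¹ = kg·m·s⁻²·(s·A)⁻¹ = kg·m·s⁻³·A⁻¹
  (77.8 m²·Pa) / (15.5 μC):  [kg·m·s⁻²] / [s·A] = kg·m·s⁻³·A⁻¹
  (14.7 μV) / (830 mm):  [kg·m²·s⁻³·A⁻¹] / [m] = kg·m·s⁻³·A⁻¹
  (7.556 V) / (39.7 m):  [kg·m²·s⁻³·A⁻¹] / [m] = kg·m·s⁻³·A⁻¹
  (35.328 m²·A⁻¹·kg·s⁻³) / (442 μm):  [kg·m²·s⁻³·A⁻¹] / [m] = kg·m·s⁻³·A⁻¹
Every term reduces to kg·m·s⁻³·A⁻¹.

Yes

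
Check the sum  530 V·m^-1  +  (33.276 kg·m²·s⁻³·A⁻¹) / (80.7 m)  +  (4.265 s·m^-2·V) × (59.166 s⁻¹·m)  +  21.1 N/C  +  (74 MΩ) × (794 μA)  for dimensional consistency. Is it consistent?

Reduce each to base SI dimensions:
  530 V·m^-1:  V·m⁻¹ = J·C⁻¹·m⁻¹ = kg·m·s⁻³·A⁻¹
  (33.276 kg·m²·s⁻³·A⁻¹) / (80.7 m):  [kg·m²·s⁻³·A⁻¹] / [m] = kg·m·s⁻³·A⁻¹
  (4.265 s·m^-2·V) × (59.166 s⁻¹·m):  [kg·s⁻²·A⁻¹] · [m·s⁻¹] = kg·m·s⁻³·A⁻¹
  21.1 N/C:  N·C⁻¹ = kg·m·s⁻²·(s·A)⁻¹ = kg·m·s⁻³·A⁻¹
  (74 MΩ) × (794 μA):  [kg·m²·s⁻³·A⁻²] · [A] = kg·m²·s⁻³·A⁻¹
The terms do not share a single dimension (kg·m²·s⁻³·A⁻¹ vs kg·m·s⁻³·A⁻¹).

No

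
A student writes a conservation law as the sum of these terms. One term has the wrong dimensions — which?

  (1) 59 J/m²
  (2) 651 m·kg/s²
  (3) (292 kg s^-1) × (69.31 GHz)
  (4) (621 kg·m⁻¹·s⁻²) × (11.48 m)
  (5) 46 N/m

(2)

Dimensions:
  (1) J·m⁻² = N·m·m⁻² = kg·s⁻²
  (2) kg·m·s⁻²
  (3) [kg·s⁻¹] · [s⁻¹] = kg·s⁻²
  (4) [kg·m⁻¹·s⁻²] · [m] = kg·s⁻²
  (5) N·m⁻¹ = kg·m·s⁻²·m⁻¹ = kg·s⁻²
All reduce to kg·s⁻² except (2), which is kg·m·s⁻².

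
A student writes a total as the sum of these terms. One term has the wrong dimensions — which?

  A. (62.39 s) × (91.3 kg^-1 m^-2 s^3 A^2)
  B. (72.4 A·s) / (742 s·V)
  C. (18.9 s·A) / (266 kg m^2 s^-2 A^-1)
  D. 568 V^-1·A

A.

Reduce each to base SI dimensions:
  A. [s] · [kg⁻¹·m⁻²·s³·A²] = kg⁻¹·m⁻²·s⁴·A²
  B. [s·A] / [kg·m²·s⁻²·A⁻¹] = kg⁻¹·m⁻²·s³·A²
  C. [s·A] / [kg·m²·s⁻²·A⁻¹] = kg⁻¹·m⁻²·s³·A²
  D. A·V⁻¹ = A·(J·C⁻¹)⁻¹ = kg⁻¹·m⁻²·s³·A²
All reduce to kg⁻¹·m⁻²·s³·A² except A., which is kg⁻¹·m⁻²·s⁴·A².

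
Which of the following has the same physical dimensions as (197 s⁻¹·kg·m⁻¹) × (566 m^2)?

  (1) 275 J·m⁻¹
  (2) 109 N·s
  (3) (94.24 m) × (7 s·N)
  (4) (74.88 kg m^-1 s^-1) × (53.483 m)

Reference: [kg·m⁻¹·s⁻¹] · [m²] = kg·m·s⁻¹.
Each option:
  (1) J·m⁻¹ = N·m·m⁻¹ = kg·m·s⁻²
  (2) N·s = kg·m·s⁻²·s = kg·m·s⁻¹  ← same
  (3) [m] · [kg·m·s⁻¹] = kg·m²·s⁻¹
  (4) [kg·m⁻¹·s⁻¹] · [m] = kg·s⁻¹
Only (2) matches kg·m·s⁻¹.

(2)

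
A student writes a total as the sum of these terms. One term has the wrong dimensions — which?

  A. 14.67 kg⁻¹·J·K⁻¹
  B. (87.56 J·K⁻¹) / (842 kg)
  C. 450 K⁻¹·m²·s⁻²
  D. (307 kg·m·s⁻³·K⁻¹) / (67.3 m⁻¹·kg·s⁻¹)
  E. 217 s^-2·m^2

Expand each in SI base units:
  A. J·kg⁻¹·K⁻¹ = N·m·kg⁻¹·K⁻¹ = m²·s⁻²·K⁻¹
  B. [kg·m²·s⁻²·K⁻¹] / [kg] = m²·s⁻²·K⁻¹
  C. m²·s⁻²·K⁻¹
  D. [kg·m·s⁻³·K⁻¹] / [kg·m⁻¹·s⁻¹] = m²·s⁻²·K⁻¹
  E. m²·s⁻²
All reduce to m²·s⁻²·K⁻¹ except E., which is m²·s⁻².

E.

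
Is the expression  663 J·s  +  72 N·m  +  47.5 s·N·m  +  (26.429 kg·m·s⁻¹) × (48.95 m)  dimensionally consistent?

Dimensions:
  663 J·s:  J·s = N·m·s = kg·m²·s⁻¹
  72 N·m:  N·m = kg·m·s⁻²·m = kg·m²·s⁻²
  47.5 s·N·m:  N·m·s = kg·m·s⁻²·m·s = kg·m²·s⁻¹
  (26.429 kg·m·s⁻¹) × (48.95 m):  [kg·m·s⁻¹] · [m] = kg·m²·s⁻¹
The terms do not share a single dimension (kg·m²·s⁻² vs kg·m²·s⁻¹).

No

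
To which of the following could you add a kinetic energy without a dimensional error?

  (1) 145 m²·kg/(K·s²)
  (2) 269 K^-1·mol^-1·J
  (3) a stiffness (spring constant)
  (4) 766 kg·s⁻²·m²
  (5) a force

Reference: [kinetic energy] = kg·m²·s⁻².
Each option:
  (1) kg·m²·s⁻²·K⁻¹
  (2) J·mol⁻¹·K⁻¹ = N·m·mol⁻¹·K⁻¹ = kg·m²·s⁻²·K⁻¹·mol⁻¹
  (3) [stiffness (spring constant)] = kg·s⁻²
  (4) kg·m²·s⁻²  ← same
  (5) [force] = kg·m·s⁻²
Only (4) matches kg·m²·s⁻².

(4)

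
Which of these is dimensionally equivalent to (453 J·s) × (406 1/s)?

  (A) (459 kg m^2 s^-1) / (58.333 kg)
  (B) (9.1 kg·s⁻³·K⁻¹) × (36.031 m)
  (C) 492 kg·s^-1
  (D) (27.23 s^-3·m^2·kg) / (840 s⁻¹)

Reference: [kg·m²·s⁻¹] · [s⁻¹] = kg·m²·s⁻².
Each option:
  (A) [kg·m²·s⁻¹] / [kg] = m²·s⁻¹
  (B) [kg·s⁻³·K⁻¹] · [m] = kg·m·s⁻³·K⁻¹
  (C) kg·s⁻¹
  (D) [kg·m²·s⁻³] / [s⁻¹] = kg·m²·s⁻²  ← same
Only (D) matches kg·m²·s⁻².

(D)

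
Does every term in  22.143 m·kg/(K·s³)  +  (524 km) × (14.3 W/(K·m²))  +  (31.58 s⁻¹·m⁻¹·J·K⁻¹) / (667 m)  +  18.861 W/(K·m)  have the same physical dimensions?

No

Dimensions:
  22.143 m·kg/(K·s³):  kg·m·s⁻³·K⁻¹
  (524 km) × (14.3 W/(K·m²)):  [m] · [kg·s⁻³·K⁻¹] = kg·m·s⁻³·K⁻¹
  (31.58 s⁻¹·m⁻¹·J·K⁻¹) / (667 m):  [kg·m·s⁻³·K⁻¹] / [m] = kg·s⁻³·K⁻¹
  18.861 W/(K·m):  W·m⁻¹·K⁻¹ = J·s⁻¹·m⁻¹·K⁻¹ = kg·m·s⁻³·K⁻¹
The terms do not share a single dimension (kg·m·s⁻³·K⁻¹ vs kg·s⁻³·K⁻¹).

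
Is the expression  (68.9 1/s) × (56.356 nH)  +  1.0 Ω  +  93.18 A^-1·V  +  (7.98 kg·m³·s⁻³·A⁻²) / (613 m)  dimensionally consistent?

Work out the base dimensions of each:
  (68.9 1/s) × (56.356 nH):  [s⁻¹] · [kg·m²·s⁻²·A⁻²] = kg·m²·s⁻³·A⁻²
  1.0 Ω:  Ω = V·A⁻¹ = kg·m²·s⁻³·A⁻²
  93.18 A^-1·V:  V·A⁻¹ = J·C⁻¹·A⁻¹ = kg·m²·s⁻³·A⁻²
  (7.98 kg·m³·s⁻³·A⁻²) / (613 m):  [kg·m³·s⁻³·A⁻²] / [m] = kg·m²·s⁻³·A⁻²
Every term reduces to kg·m²·s⁻³·A⁻².

Yes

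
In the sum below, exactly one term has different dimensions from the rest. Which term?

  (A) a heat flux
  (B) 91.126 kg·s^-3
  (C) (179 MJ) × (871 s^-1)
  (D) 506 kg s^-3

Work out the base dimensions of each:
  (A) [heat flux] = kg·s⁻³
  (B) kg·s⁻³
  (C) [kg·m²·s⁻²] · [s⁻¹] = kg·m²·s⁻³
  (D) kg·s⁻³
All reduce to kg·s⁻³ except (C), which is kg·m²·s⁻³.

(C)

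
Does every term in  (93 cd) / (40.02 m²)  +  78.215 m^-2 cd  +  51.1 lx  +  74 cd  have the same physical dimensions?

In SI base units:
  (93 cd) / (40.02 m²):  [cd] / [m²] = m⁻²·cd
  78.215 m^-2 cd:  m⁻²·cd
  51.1 lx:  lx = lm·m⁻² = m⁻²·cd
  74 cd:  cd
The terms do not share a single dimension (cd vs m⁻²·cd).

No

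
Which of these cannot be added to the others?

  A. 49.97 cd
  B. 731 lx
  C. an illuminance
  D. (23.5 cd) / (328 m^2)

Expand each in SI base units:
  A. cd
  B. lx = lm·m⁻² = m⁻²·cd
  C. [illuminance] = m⁻²·cd
  D. [cd] / [m²] = m⁻²·cd
All reduce to m⁻²·cd except A., which is cd.

A.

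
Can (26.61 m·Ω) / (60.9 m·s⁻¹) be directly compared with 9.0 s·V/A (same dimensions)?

In SI base units:
  (26.61 m·Ω) / (60.9 m·s⁻¹):  [kg·m³·s⁻³·A⁻²] / [m·s⁻¹] = kg·m²·s⁻²·A⁻²
  9.0 s·V/A:  V·s·A⁻¹ = J·C⁻¹·s·A⁻¹ = kg·m²·s⁻²·A⁻²
Both are kg·m²·s⁻²·A⁻², so they have the same dimensions and can be added.

Yes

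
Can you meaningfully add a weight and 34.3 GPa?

No

In SI base units:
  a weight:  [weight] = kg·m·s⁻²
  34.3 GPa:  Pa = N·m⁻² = kg·m⁻¹·s⁻²
kg·m·s⁻² ≠ kg·m⁻¹·s⁻², so they cannot be added.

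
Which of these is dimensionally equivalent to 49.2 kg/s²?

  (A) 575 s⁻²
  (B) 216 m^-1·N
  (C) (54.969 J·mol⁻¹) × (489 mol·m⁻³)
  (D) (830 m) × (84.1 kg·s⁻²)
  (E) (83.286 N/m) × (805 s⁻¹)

(B)

Reference: kg·s⁻².
Each option:
  (A) s⁻²
  (B) N·m⁻¹ = kg·m·s⁻²·m⁻¹ = kg·s⁻²  ← same
  (C) [kg·m²·s⁻²·mol⁻¹] · [m⁻³·mol] = kg·m⁻¹·s⁻²
  (D) [m] · [kg·s⁻²] = kg·m·s⁻²
  (E) [kg·s⁻²] · [s⁻¹] = kg·s⁻³
Only (B) matches kg·s⁻².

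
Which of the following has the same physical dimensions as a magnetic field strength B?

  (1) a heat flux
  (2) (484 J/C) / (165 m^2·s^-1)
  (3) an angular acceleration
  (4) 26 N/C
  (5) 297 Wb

Reference: [magnetic field strength B] = kg·s⁻²·A⁻¹.
Each option:
  (1) [heat flux] = kg·s⁻³
  (2) [kg·m²·s⁻³·A⁻¹] / [m²·s⁻¹] = kg·s⁻²·A⁻¹  ← same
  (3) [angular acceleration] = s⁻²
  (4) N·C⁻¹ = kg·m·s⁻²·(s·A)⁻¹ = kg·m·s⁻³·A⁻¹
  (5) Wb = V·s = kg·m²·s⁻²·A⁻¹
Only (2) matches kg·s⁻²·A⁻¹.

(2)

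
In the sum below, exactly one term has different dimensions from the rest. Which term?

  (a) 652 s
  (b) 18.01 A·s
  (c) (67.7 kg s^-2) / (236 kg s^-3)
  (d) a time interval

Expand each in SI base units:
  (a) s
  (b) A·s = s·A
  (c) [kg·s⁻²] / [kg·s⁻³] = s
  (d) [time interval] = s
All reduce to s except (b), which is s·A.

(b)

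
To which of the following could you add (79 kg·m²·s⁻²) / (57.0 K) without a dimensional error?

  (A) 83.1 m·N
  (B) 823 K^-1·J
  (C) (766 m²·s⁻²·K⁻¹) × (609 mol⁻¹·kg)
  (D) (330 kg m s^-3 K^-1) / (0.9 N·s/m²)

Reference: [kg·m²·s⁻²] / [K] = kg·m²·s⁻²·K⁻¹.
Each option:
  (A) N·m = kg·m·s⁻²·m = kg·m²·s⁻²
  (B) J·K⁻¹ = N·m·K⁻¹ = kg·m²·s⁻²·K⁻¹  ← same
  (C) [m²·s⁻²·K⁻¹] · [kg·mol⁻¹] = kg·m²·s⁻²·K⁻¹·mol⁻¹
  (D) [kg·m·s⁻³·K⁻¹] / [kg·m⁻¹·s⁻¹] = m²·s⁻²·K⁻¹
Only (B) matches kg·m²·s⁻²·K⁻¹.

(B)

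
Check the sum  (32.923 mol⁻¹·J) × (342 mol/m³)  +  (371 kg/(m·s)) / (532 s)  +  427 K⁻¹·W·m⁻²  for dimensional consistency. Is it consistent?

No

Reduce each to base SI dimensions:
  (32.923 mol⁻¹·J) × (342 mol/m³):  [kg·m²·s⁻²·mol⁻¹] · [m⁻³·mol] = kg·m⁻¹·s⁻²
  (371 kg/(m·s)) / (532 s):  [kg·m⁻¹·s⁻¹] / [s] = kg·m⁻¹·s⁻²
  427 K⁻¹·W·m⁻²:  W·m⁻²·K⁻¹ = J·s⁻¹·m⁻²·K⁻¹ = kg·s⁻³·K⁻¹
The terms do not share a single dimension (kg·m⁻¹·s⁻² vs kg·s⁻³·K⁻¹).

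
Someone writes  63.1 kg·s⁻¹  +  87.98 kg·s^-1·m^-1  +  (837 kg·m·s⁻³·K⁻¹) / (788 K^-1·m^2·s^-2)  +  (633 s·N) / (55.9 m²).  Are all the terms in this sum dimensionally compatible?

Work out the base dimensions of each:
  63.1 kg·s⁻¹:  kg·s⁻¹
  87.98 kg·s^-1·m^-1:  kg·m⁻¹·s⁻¹
  (837 kg·m·s⁻³·K⁻¹) / (788 K^-1·m^2·s^-2):  [kg·m·s⁻³·K⁻¹] / [m²·s⁻²·K⁻¹] = kg·m⁻¹·s⁻¹
  (633 s·N) / (55.9 m²):  [kg·m·s⁻¹] / [m²] = kg·m⁻¹·s⁻¹
The terms do not share a single dimension (kg·m⁻¹·s⁻¹ vs kg·s⁻¹).

No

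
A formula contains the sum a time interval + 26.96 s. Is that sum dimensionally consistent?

Yes

Expand each in SI base units:
  a time interval:  [time interval] = s
  26.96 s:  s
Both are s, so they have the same dimensions and can be added.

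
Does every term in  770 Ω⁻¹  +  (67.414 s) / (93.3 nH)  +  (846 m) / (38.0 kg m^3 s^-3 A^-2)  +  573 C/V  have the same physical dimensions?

No

Dimensions:
  770 Ω⁻¹:  Ω⁻¹ = (V·A⁻¹)⁻¹ = kg⁻¹·m⁻²·s³·A²
  (67.414 s) / (93.3 nH):  [s] / [kg·m²·s⁻²·A⁻²] = kg⁻¹·m⁻²·s³·A²
  (846 m) / (38.0 kg m^3 s^-3 A^-2):  [m] / [kg·m³·s⁻³·A⁻²] = kg⁻¹·m⁻²·s³·A²
  573 C/V:  C·V⁻¹ = s·A·(J·C⁻¹)⁻¹ = kg⁻¹·m⁻²·s⁴·A²
The terms do not share a single dimension (kg⁻¹·m⁻²·s³·A² vs kg⁻¹·m⁻²·s⁴·A²).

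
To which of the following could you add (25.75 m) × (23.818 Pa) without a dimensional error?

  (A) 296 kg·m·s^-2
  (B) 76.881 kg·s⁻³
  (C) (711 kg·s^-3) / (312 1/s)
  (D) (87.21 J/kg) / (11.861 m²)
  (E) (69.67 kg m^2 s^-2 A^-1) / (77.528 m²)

Reference: [m] · [kg·m⁻¹·s⁻²] = kg·s⁻².
Each option:
  (A) kg·m·s⁻²
  (B) kg·s⁻³
  (C) [kg·s⁻³] / [s⁻¹] = kg·s⁻²  ← same
  (D) [m²·s⁻²] / [m²] = s⁻²
  (E) [kg·m²·s⁻²·A⁻¹] / [m²] = kg·s⁻²·A⁻¹
Only (C) matches kg·s⁻².

(C)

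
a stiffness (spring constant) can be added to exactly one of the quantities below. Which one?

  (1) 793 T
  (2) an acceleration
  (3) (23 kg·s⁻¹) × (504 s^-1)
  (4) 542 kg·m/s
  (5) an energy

Reference: [stiffness (spring constant)] = kg·s⁻².
Each option:
  (1) T = Wb·m⁻² = kg·s⁻²·A⁻¹
  (2) [acceleration] = m·s⁻²
  (3) [kg·s⁻¹] · [s⁻¹] = kg·s⁻²  ← same
  (4) kg·m·s⁻¹
  (5) [energy] = kg·m²·s⁻²
Only (3) matches kg·s⁻².

(3)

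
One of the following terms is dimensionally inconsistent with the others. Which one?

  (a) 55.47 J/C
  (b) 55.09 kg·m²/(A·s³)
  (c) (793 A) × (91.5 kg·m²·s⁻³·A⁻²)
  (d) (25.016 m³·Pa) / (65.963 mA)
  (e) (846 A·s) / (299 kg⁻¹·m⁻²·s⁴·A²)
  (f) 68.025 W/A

(d)

In SI base units:
  (a) J·C⁻¹ = N·m·(s·A)⁻¹ = kg·m²·s⁻³·A⁻¹
  (b) kg·m²·s⁻³·A⁻¹
  (c) [A] · [kg·m²·s⁻³·A⁻²] = kg·m²·s⁻³·A⁻¹
  (d) [kg·m²·s⁻²] / [A] = kg·m²·s⁻²·A⁻¹
  (e) [s·A] / [kg⁻¹·m⁻²·s⁴·A²] = kg·m²·s⁻³·A⁻¹
  (f) W·A⁻¹ = J·s⁻¹·A⁻¹ = kg·m²·s⁻³·A⁻¹
All reduce to kg·m²·s⁻³·A⁻¹ except (d), which is kg·m²·s⁻²·A⁻¹.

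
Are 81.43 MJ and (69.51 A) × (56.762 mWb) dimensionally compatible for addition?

Yes

Dimensions:
  81.43 MJ:  J = N·m = kg·m²·s⁻²
  (69.51 A) × (56.762 mWb):  [A] · [kg·m²·s⁻²·A⁻¹] = kg·m²·s⁻²
Both are kg·m²·s⁻², so they have the same dimensions and can be added.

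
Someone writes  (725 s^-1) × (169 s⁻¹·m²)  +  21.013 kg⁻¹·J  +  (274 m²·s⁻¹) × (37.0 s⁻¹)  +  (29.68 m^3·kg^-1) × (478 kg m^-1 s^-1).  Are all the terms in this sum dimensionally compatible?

Reduce each to base SI dimensions:
  (725 s^-1) × (169 s⁻¹·m²):  [s⁻¹] · [m²·s⁻¹] = m²·s⁻²
  21.013 kg⁻¹·J:  J·kg⁻¹ = N·m·kg⁻¹ = m²·s⁻²
  (274 m²·s⁻¹) × (37.0 s⁻¹):  [m²·s⁻¹] · [s⁻¹] = m²·s⁻²
  (29.68 m^3·kg^-1) × (478 kg m^-1 s^-1):  [kg⁻¹·m³] · [kg·m⁻¹·s⁻¹] = m²·s⁻¹
The terms do not share a single dimension (m²·s⁻² vs m²·s⁻¹).

No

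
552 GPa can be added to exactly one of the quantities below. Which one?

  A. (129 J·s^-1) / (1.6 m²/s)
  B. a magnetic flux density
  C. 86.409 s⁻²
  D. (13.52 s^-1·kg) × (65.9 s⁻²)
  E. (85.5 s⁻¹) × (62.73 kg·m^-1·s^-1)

Reference: Pa = N·m⁻² = kg·m⁻¹·s⁻².
Each option:
  A. [kg·m²·s⁻³] / [m²·s⁻¹] = kg·s⁻²
  B. [magnetic flux density] = kg·s⁻²·A⁻¹
  C. s⁻²
  D. [kg·s⁻¹] · [s⁻²] = kg·s⁻³
  E. [s⁻¹] · [kg·m⁻¹·s⁻¹] = kg·m⁻¹·s⁻²  ← same
Only E. matches kg·m⁻¹·s⁻².

E.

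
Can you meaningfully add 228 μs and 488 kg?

Reduce each to base SI dimensions:
  228 μs:  s
  488 kg:  kg
s ≠ kg, so they cannot be added.

No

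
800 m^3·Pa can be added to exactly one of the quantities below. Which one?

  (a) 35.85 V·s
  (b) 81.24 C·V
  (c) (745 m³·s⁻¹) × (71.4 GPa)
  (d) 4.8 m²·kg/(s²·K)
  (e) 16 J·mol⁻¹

Reference: Pa·m³ = N·m⁻²·m³ = kg·m²·s⁻².
Each option:
  (a) V·s = J·C⁻¹·s = kg·m²·s⁻²·A⁻¹
  (b) C·V = s·A·J·C⁻¹ = kg·m²·s⁻²  ← same
  (c) [m³·s⁻¹] · [kg·m⁻¹·s⁻²] = kg·m²·s⁻³
  (d) kg·m²·s⁻²·K⁻¹
  (e) J·mol⁻¹ = N·m·mol⁻¹ = kg·m²·s⁻²·mol⁻¹
Only (b) matches kg·m²·s⁻².

(b)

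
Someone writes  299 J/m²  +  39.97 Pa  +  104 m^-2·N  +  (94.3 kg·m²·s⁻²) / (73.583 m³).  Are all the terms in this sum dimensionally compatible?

Reduce each to base SI dimensions:
  299 J/m²:  J·m⁻² = N·m·m⁻² = kg·s⁻²
  39.97 Pa:  Pa = N·m⁻² = kg·m⁻¹·s⁻²
  104 m^-2·N:  N·m⁻² = kg·m·s⁻²·m⁻² = kg·m⁻¹·s⁻²
  (94.3 kg·m²·s⁻²) / (73.583 m³):  [kg·m²·s⁻²] / [m³] = kg·m⁻¹·s⁻²
The terms do not share a single dimension (kg·m⁻¹·s⁻² vs kg·s⁻²).

No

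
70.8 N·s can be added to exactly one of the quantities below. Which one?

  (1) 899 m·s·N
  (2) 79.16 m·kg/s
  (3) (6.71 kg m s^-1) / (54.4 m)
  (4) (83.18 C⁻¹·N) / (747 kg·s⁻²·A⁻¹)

(2)

Reference: N·s = kg·m·s⁻²·s = kg·m·s⁻¹.
Each option:
  (1) N·m·s = kg·m·s⁻²·m·s = kg·m²·s⁻¹
  (2) kg·m·s⁻¹  ← same
  (3) [kg·m·s⁻¹] / [m] = kg·s⁻¹
  (4) [kg·m·s⁻³·A⁻¹] / [kg·s⁻²·A⁻¹] = m·s⁻¹
Only (2) matches kg·m·s⁻¹.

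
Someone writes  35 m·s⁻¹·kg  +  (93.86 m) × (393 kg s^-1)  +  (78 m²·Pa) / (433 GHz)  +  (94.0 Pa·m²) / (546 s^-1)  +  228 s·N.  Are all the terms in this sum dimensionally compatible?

Yes

In SI base units:
  35 m·s⁻¹·kg:  kg·m·s⁻¹
  (93.86 m) × (393 kg s^-1):  [m] · [kg·s⁻¹] = kg·m·s⁻¹
  (78 m²·Pa) / (433 GHz):  [kg·m·s⁻²] / [s⁻¹] = kg·m·s⁻¹
  (94.0 Pa·m²) / (546 s^-1):  [kg·m·s⁻²] / [s⁻¹] = kg·m·s⁻¹
  228 s·N:  N·s = kg·m·s⁻²·s = kg·m·s⁻¹
Every term reduces to kg·m·s⁻¹.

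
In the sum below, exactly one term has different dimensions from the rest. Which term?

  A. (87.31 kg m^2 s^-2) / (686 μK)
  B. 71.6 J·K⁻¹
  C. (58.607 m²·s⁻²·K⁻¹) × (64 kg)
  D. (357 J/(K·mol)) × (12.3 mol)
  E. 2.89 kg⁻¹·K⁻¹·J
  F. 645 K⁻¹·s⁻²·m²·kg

E.

In SI base units:
  A. [kg·m²·s⁻²] / [K] = kg·m²·s⁻²·K⁻¹
  B. J·K⁻¹ = N·m·K⁻¹ = kg·m²·s⁻²·K⁻¹
  C. [m²·s⁻²·K⁻¹] · [kg] = kg·m²·s⁻²·K⁻¹
  D. [kg·m²·s⁻²·K⁻¹·mol⁻¹] · [mol] = kg·m²·s⁻²·K⁻¹
  E. J·kg⁻¹·K⁻¹ = N·m·kg⁻¹·K⁻¹ = m²·s⁻²·K⁻¹
  F. kg·m²·s⁻²·K⁻¹
All reduce to kg·m²·s⁻²·K⁻¹ except E., which is m²·s⁻²·K⁻¹.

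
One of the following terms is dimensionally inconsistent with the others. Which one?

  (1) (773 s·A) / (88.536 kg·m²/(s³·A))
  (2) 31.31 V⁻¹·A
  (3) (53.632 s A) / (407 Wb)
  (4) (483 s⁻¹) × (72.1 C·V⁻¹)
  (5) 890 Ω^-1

Expand each in SI base units:
  (1) [s·A] / [kg·m²·s⁻³·A⁻¹] = kg⁻¹·m⁻²·s⁴·A²
  (2) A·V⁻¹ = A·(J·C⁻¹)⁻¹ = kg⁻¹·m⁻²·s³·A²
  (3) [s·A] / [kg·m²·s⁻²·A⁻¹] = kg⁻¹·m⁻²·s³·A²
  (4) [s⁻¹] · [kg⁻¹·m⁻²·s⁴·A²] = kg⁻¹·m⁻²·s³·A²
  (5) Ω⁻¹ = (V·A⁻¹)⁻¹ = kg⁻¹·m⁻²·s³·A²
All reduce to kg⁻¹·m⁻²·s³·A² except (1), which is kg⁻¹·m⁻²·s⁴·A².

(1)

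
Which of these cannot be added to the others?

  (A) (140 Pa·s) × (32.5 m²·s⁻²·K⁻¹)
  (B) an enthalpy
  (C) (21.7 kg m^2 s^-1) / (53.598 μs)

Reduce each to base SI dimensions:
  (A) [kg·m⁻¹·s⁻¹] · [m²·s⁻²·K⁻¹] = kg·m·s⁻³·K⁻¹
  (B) [enthalpy] = kg·m²·s⁻²
  (C) [kg·m²·s⁻¹] / [s] = kg·m²·s⁻²
All reduce to kg·m²·s⁻² except (A), which is kg·m·s⁻³·K⁻¹.

(A)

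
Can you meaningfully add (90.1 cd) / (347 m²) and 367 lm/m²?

Expand each in SI base units:
  (90.1 cd) / (347 m²):  [cd] / [m²] = m⁻²·cd
  367 lm/m²:  lm·m⁻² = cd·m⁻² = m⁻²·cd
Both are m⁻²·cd, so they have the same dimensions and can be added.

Yes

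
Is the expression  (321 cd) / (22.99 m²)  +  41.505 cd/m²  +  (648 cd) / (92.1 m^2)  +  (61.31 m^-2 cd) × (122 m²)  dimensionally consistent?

Dimensions:
  (321 cd) / (22.99 m²):  [cd] / [m²] = m⁻²·cd
  41.505 cd/m²:  cd·m⁻² = m⁻²·cd
  (648 cd) / (92.1 m^2):  [cd] / [m²] = m⁻²·cd
  (61.31 m^-2 cd) × (122 m²):  [m⁻²·cd] · [m²] = cd
The terms do not share a single dimension (cd vs m⁻²·cd).

No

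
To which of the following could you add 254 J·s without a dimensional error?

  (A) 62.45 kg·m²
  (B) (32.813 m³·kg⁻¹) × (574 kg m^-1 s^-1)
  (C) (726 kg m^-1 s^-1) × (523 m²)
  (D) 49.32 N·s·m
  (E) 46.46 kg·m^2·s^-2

Reference: J·s = N·m·s = kg·m²·s⁻¹.
Each option:
  (A) kg·m²
  (B) [kg⁻¹·m³] · [kg·m⁻¹·s⁻¹] = m²·s⁻¹
  (C) [kg·m⁻¹·s⁻¹] · [m²] = kg·m·s⁻¹
  (D) N·m·s = kg·m·s⁻²·m·s = kg·m²·s⁻¹  ← same
  (E) kg·m²·s⁻²
Only (D) matches kg·m²·s⁻¹.

(D)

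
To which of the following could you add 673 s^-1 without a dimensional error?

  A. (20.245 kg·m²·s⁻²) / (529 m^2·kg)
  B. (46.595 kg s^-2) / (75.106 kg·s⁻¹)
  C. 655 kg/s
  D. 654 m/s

Reference: s⁻¹.
Each option:
  A. [kg·m²·s⁻²] / [kg·m²] = s⁻²
  B. [kg·s⁻²] / [kg·s⁻¹] = s⁻¹  ← same
  C. kg·s⁻¹
  D. m·s⁻¹
Only B. matches s⁻¹.

B.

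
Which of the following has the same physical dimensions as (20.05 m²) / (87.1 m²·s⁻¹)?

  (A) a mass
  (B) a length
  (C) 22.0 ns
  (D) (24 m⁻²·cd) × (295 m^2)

(C)

Reference: [m²] / [m²·s⁻¹] = s.
Each option:
  (A) [mass] = kg
  (B) [length] = m
  (C) s  ← same
  (D) [m⁻²·cd] · [m²] = cd
Only (C) matches s.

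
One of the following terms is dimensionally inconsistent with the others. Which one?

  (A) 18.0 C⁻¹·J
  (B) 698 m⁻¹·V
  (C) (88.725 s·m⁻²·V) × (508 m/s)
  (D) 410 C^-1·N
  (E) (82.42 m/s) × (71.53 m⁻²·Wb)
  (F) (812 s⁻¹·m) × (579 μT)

Dimensions:
  (A) J·C⁻¹ = N·m·(s·A)⁻¹ = kg·m²·s⁻³·A⁻¹
  (B) V·m⁻¹ = J·C⁻¹·m⁻¹ = kg·m·s⁻³·A⁻¹
  (C) [kg·s⁻²·A⁻¹] · [m·s⁻¹] = kg·m·s⁻³·A⁻¹
  (D) N·C⁻¹ = kg·m·s⁻²·(s·A)⁻¹ = kg·m·s⁻³·A⁻¹
  (E) [m·s⁻¹] · [kg·s⁻²·A⁻¹] = kg·m·s⁻³·A⁻¹
  (F) [m·s⁻¹] · [kg·s⁻²·A⁻¹] = kg·m·s⁻³·A⁻¹
All reduce to kg·m·s⁻³·A⁻¹ except (A), which is kg·m²·s⁻³·A⁻¹.

(A)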